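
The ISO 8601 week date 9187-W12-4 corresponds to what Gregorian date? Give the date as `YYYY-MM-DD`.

ISO week 1 of 9187 is the week containing the first Thursday of 9187.
Week 12, day 4 (Thursday) lands on 9187-03-19.

9187-03-19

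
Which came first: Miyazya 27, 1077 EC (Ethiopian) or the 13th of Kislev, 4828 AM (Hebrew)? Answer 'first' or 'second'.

Converting both to JDN: 2117466 vs 2111106; the smaller is the second.

second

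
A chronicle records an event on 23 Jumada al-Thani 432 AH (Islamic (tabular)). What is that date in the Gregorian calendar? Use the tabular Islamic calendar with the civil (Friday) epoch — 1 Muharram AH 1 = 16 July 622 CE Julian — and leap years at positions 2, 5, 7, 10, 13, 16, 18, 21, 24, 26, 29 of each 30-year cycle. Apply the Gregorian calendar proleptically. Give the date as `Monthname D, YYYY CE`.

Julian Day Number of the source date = 2101342.
Converting JDN 2101342 to the Gregorian calendar gives 6 March 1041 CE.

March 6, 1041 CE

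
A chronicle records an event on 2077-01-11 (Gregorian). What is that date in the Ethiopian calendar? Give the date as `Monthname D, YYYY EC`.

Tir 3, 2069 EC

Both dates share Julian Day Number 2479680; in the Ethiopian calendar that is 3 Tir 2069 EC.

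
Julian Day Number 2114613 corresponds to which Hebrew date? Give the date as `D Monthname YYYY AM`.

The proleptic Gregorian equivalent of JDN 2114613 is 6 July 1077.
In the Hebrew calendar that day is 6 Tammuz 4837 AM.

6 Tammuz 4837 AM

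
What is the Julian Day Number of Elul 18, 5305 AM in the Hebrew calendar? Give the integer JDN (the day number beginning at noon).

2285607

In the proleptic Gregorian calendar the same day is 5 September 1545.
JDN 2400001 is 17 November 1858 CE (Gregorian), MJD 0; the target day is −114394 days from there, so JDN = 2285607.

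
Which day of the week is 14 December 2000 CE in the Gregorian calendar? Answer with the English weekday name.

Thursday

2451893 ≡ 3 (mod 7); counting from Monday = 0 gives Thursday.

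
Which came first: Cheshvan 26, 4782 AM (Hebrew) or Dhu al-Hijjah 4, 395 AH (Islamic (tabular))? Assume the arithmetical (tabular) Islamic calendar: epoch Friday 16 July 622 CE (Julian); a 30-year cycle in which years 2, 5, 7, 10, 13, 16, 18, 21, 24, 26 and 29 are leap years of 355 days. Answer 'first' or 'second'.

second

The two dates have Julian Day Numbers 2094287 and 2088388 respectively.
Since 2088388 < 2094287, the second date comes first.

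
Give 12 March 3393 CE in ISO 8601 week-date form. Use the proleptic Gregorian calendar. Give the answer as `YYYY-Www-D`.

The weekday is Tuesday (ISO weekday 2).
That Tuesday belongs to ISO week 11 of ISO year 3393.

3393-W11-2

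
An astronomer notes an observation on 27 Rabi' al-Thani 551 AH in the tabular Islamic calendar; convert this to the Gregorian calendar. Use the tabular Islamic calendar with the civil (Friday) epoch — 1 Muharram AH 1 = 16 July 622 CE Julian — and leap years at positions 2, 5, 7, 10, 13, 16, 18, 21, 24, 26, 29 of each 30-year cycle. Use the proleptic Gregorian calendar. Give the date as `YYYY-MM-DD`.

1156-06-26

Julian Day Number of the source date = 2143457.
Converting JDN 2143457 to the Gregorian calendar gives 26 June 1156 CE.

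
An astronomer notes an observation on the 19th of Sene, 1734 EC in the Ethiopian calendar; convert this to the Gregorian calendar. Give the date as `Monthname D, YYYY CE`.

Both dates share Julian Day Number 2357487; in the Gregorian calendar that is 24 June 1742 CE.

June 24, 1742 CE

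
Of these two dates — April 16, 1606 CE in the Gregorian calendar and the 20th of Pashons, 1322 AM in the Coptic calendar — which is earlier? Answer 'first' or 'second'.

First date → JDN 2307745; second date → JDN 2307784.
JDN 2307745 < JDN 2307784, so the first date is earlier.

first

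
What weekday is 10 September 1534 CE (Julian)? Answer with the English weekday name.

In the proleptic Gregorian calendar this is 20 September 1534 (JDN 2281604).
2281604 ≡ 3 (mod 7); counting from Monday = 0 gives Thursday.

Thursday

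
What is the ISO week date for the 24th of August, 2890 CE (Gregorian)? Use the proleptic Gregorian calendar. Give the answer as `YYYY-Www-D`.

The weekday is Thursday (ISO weekday 4).
That Thursday belongs to ISO week 34 of ISO year 2890.

2890-W34-4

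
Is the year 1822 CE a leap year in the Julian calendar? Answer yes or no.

no

1822 mod 4 = 2, so it is a common year in the Julian calendar.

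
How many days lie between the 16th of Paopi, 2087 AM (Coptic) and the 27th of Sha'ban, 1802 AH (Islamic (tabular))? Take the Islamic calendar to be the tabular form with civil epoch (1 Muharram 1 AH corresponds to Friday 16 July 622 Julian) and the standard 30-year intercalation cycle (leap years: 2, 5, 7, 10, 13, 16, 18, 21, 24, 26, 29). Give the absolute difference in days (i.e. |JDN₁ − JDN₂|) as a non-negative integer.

99

JDN of the first date = 2586986.
JDN of the second date = 2586887.
|2586887 − 2586986| = 99.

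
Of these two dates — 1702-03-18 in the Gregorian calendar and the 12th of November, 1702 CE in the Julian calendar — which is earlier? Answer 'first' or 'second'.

First date → JDN 2342779; second date → JDN 2343029.
JDN 2342779 < JDN 2343029, so the first date is earlier.

first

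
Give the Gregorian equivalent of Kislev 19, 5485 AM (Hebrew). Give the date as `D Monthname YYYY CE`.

Julian Day Number of the source date = 2351077.
Converting JDN 2351077 to the Gregorian calendar gives 5 December 1724 CE.

5 December 1724 CE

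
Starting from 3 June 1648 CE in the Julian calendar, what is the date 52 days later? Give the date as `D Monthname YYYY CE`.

The starting date is JDN 2323144; 2323144 + 52 = 2323196.
JDN 2323196 corresponds to 25 July 1648 CE.

25 July 1648 CE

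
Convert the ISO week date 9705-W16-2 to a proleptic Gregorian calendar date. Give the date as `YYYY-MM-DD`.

ISO week 1 of 9705 is the week containing the first Thursday of 9705.
Week 16, day 2 (Tuesday) lands on 9705-04-14.

9705-04-14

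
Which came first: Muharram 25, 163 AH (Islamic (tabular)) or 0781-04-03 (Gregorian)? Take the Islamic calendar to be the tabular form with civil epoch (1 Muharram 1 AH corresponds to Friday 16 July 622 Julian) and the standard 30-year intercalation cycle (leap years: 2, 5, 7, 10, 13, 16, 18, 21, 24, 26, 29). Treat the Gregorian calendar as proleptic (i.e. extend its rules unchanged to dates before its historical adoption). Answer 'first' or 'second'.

First date → JDN 2005871; second date → JDN 2006407.
JDN 2005871 < JDN 2006407, so the first date is earlier.

first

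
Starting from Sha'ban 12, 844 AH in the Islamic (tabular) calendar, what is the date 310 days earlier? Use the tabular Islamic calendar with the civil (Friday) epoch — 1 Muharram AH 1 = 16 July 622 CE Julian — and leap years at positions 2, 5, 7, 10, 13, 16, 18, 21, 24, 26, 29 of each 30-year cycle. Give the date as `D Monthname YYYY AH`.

Counting 310 days back from JDN 2247389 reaches JDN 2247079, which is 27 Ramadan 843 AH.

27 Ramadan 843 AH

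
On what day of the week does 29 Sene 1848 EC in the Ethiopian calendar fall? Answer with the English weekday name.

This is JDN 2399136 (5 July 1856 Gregorian).
Since JDN mod 7 = 5 (0 = Monday), the day is Saturday.

Saturday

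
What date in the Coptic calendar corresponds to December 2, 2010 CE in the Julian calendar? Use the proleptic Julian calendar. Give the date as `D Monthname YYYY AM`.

6 Koiak 1727 AM

The source date corresponds to 15 December 2010 in the Gregorian calendar (JDN 2455546).
That day falls on 6 Koiak 1727 AM in the Coptic calendar.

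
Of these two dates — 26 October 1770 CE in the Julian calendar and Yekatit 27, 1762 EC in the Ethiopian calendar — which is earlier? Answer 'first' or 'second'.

second

The two dates have Julian Day Numbers 2367849 and 2367602 respectively.
Since 2367602 < 2367849, the second date comes first.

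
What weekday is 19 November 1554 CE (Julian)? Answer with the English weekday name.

In the proleptic Gregorian calendar this is 29 November 1554 (JDN 2288979).
2288979 ≡ 0 (mod 7); counting from Monday = 0 gives Monday.

Monday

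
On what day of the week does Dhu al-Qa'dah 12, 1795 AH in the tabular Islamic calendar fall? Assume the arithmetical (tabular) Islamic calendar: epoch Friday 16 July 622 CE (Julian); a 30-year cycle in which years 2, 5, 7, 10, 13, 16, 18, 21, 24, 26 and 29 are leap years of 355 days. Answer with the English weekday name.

Thursday

This is JDN 2584480 (19 December 2363 Gregorian).
2584480 ≡ 3 (mod 7); counting from Monday = 0 gives Thursday.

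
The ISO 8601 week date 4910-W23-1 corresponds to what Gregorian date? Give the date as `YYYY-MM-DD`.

4910-06-02

ISO week 1 of 4910 is the week containing the first Thursday of 4910.
Week 23, day 1 (Monday) lands on 4910-06-02.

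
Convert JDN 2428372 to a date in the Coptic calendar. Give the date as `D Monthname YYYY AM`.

15 Epip 1652 AM

JDN 2428372 is 22 July 1936 in the Gregorian calendar.
In the Coptic calendar that day is 15 Epip 1652 AM.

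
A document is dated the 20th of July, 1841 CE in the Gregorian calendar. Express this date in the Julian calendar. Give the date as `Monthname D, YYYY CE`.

The Julian–Gregorian offset here is 12 days (Julian trailing).
20 July 1841 Gregorian − 12 days → 8 July 1841 Julian.

July 8, 1841 CE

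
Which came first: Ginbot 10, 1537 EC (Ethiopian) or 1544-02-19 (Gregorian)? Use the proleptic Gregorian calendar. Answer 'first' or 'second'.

second

Converting both to JDN: 2285494 vs 2285043; the smaller is the second.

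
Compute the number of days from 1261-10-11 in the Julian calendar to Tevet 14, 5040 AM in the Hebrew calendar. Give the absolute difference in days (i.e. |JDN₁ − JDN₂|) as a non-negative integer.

First date → JDN 2181922; second date → JDN 2188565.
The interval is |2181922 − 2188565| = 6643 days.

6643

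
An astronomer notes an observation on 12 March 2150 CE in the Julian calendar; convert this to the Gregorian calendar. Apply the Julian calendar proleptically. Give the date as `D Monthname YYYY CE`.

26 March 2150 CE

The Julian–Gregorian offset here is 14 days (Julian trailing).
12 March 2150 Julian + 14 days → 26 March 2150 Gregorian.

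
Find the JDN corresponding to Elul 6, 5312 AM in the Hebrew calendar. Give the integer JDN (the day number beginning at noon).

In the proleptic Gregorian calendar the same day is 5 September 1552.
JDN 2299161 is 15 October 1582 CE (Gregorian); the target day is −10997 days from there, so JDN = 2288164.

2288164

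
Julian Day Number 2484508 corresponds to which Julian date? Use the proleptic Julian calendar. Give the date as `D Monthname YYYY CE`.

19 March 2090 CE

JDN 2484508 is 1 April 2090 in the Gregorian calendar.
In the Julian calendar that day is 19 March 2090 CE.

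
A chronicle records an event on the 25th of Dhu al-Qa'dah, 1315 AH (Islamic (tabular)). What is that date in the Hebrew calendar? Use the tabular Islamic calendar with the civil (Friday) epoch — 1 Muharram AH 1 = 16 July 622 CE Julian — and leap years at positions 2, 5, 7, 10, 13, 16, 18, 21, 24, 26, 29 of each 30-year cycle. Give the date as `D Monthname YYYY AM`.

Julian Day Number of the source date = 2414397.
Converting JDN 2414397 to the Hebrew calendar gives 25 Nisan 5658 AM.

25 Nisan 5658 AM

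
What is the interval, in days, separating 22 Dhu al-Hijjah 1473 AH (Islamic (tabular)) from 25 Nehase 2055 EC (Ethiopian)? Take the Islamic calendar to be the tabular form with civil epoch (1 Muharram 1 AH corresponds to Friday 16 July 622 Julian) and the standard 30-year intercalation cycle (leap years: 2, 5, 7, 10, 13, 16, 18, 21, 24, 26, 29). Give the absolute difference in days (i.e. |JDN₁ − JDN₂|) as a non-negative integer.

JDN of the first date = 2470414.
JDN of the second date = 2474798.
|2474798 − 2470414| = 4384.

4384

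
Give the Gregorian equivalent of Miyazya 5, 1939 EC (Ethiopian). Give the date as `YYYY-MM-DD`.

Both dates share Julian Day Number 2432289; in the Gregorian calendar that is 13 April 1947 CE.

1947-04-13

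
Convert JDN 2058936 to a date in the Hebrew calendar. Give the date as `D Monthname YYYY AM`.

24 Shevat 4685 AM

JDN 2058936 is 27 January 925 in the proleptic Gregorian calendar.
In the Hebrew calendar that day is 24 Shevat 4685 AM.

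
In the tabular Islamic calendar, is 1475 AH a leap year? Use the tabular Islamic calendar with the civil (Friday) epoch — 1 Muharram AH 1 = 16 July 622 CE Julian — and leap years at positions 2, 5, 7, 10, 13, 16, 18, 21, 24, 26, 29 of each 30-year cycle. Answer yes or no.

Year 1475 AH is year 5 of its 30-year cycle; leap positions are 2, 5, 7, 10, 13, 16, 18, 21, 24, 26, 29, so it is a leap year (355 days).

yes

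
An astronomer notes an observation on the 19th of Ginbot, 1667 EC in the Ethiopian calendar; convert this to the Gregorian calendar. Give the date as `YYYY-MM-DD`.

Julian Day Number of the source date = 2332985.
Converting JDN 2332985 to the Gregorian calendar gives 24 May 1675 CE.

1675-05-24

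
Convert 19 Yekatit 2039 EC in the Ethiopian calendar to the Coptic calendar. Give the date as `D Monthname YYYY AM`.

19 Meshir 1763 AM

Both dates share Julian Day Number 2468768; in the Coptic calendar that is 19 Meshir 1763 AM.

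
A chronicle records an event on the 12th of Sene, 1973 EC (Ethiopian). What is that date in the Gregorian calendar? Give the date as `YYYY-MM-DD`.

Both dates share Julian Day Number 2444775; in the Gregorian calendar that is 19 June 1981 CE.

1981-06-19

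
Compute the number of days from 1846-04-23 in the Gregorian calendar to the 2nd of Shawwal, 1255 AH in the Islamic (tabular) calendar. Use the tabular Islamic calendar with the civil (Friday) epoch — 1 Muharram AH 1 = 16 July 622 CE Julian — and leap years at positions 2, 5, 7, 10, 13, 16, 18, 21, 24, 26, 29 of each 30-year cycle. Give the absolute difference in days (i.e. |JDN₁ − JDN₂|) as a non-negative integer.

2327

JDN of the first date = 2395410.
JDN of the second date = 2393083.
|2393083 − 2395410| = 2327.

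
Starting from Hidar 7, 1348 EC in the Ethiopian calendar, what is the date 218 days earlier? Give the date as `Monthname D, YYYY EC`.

Counting 218 days back from JDN 2216279 reaches JDN 2216061, which is Miyazya 5, 1347 EC.

Miyazya 5, 1347 EC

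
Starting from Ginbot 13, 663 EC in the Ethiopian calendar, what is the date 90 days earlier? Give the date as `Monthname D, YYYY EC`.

Yekatit 13, 663 EC

The starting date is JDN 1966268; 1966268 − 90 = 1966178.
JDN 1966178 corresponds to Yekatit 13, 663 EC.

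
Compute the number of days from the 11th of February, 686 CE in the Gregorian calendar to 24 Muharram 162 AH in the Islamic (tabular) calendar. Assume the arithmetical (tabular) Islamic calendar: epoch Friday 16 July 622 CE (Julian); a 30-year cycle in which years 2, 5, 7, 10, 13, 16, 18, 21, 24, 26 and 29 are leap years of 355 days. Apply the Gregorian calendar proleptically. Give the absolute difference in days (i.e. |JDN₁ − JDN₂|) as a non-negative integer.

First date → JDN 1971658; second date → JDN 2005516.
The interval is |1971658 − 2005516| = 33858 days.

33858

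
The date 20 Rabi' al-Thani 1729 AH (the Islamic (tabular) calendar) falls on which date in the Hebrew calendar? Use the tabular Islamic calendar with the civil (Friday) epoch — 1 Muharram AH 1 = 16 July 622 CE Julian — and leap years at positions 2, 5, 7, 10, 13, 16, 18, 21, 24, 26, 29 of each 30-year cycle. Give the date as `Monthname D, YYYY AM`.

Iyar 21, 6059 AM

Julian Day Number of the source date = 2560894.
Converting JDN 2560894 to the Hebrew calendar gives 21 Iyar 6059 AM.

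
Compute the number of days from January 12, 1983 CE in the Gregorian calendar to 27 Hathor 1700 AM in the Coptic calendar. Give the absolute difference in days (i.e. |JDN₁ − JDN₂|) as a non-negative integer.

329

JDN of the first date = 2445347.
JDN of the second date = 2445676.
|2445676 − 2445347| = 329.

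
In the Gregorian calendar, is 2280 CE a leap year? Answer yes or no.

yes

2280 is divisible by 4 and not by 100, so it is a leap year.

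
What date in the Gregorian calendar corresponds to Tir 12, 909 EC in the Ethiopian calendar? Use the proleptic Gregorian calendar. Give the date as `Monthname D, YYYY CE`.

Julian Day Number of the source date = 2055999.
Converting JDN 2055999 to the Gregorian calendar gives 12 January 917 CE.

January 12, 917 CE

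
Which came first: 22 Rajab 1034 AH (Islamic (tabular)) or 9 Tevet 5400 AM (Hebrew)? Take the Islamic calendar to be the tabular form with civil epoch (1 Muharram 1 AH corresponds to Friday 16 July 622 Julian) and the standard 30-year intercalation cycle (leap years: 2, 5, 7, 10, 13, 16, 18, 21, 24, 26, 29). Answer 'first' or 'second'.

first

Converting both to JDN: 2314699 vs 2320061; the smaller is the first.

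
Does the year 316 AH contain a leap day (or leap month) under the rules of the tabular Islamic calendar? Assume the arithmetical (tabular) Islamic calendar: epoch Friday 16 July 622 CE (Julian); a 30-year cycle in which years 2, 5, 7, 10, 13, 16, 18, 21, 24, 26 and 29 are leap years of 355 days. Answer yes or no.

yes

Year 316 AH is year 16 of its 30-year cycle; leap positions are 2, 5, 7, 10, 13, 16, 18, 21, 24, 26, 29, so it is a leap year (355 days).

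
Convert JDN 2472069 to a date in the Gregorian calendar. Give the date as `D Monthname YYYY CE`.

JDN 2451545 is 1 Jan 2000; 2472069 is +20524 days from there.

11 March 2056 CE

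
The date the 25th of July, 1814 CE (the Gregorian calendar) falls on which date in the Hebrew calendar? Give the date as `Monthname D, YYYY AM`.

Julian Day Number of the source date = 2383815.
Converting JDN 2383815 to the Hebrew calendar gives 8 Av 5574 AM.

Av 8, 5574 AM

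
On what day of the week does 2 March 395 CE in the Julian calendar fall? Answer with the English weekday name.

Friday

Equivalently 3 March 395 Gregorian, JDN 1865392.
Since JDN mod 7 = 4 (0 = Monday), the day is Friday.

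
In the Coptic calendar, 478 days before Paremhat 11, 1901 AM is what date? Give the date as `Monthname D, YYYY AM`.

Hathor 18, 1900 AM

Counting 478 days back from JDN 2519195 reaches JDN 2518717, which is Hathor 18, 1900 AM.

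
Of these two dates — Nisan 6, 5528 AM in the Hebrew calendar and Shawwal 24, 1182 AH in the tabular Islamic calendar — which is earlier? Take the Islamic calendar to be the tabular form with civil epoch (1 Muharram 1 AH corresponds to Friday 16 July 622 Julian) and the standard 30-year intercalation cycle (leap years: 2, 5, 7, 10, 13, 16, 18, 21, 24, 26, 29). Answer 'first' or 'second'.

first

The two dates have Julian Day Numbers 2366892 and 2367236 respectively.
Since 2366892 < 2367236, the first date comes first.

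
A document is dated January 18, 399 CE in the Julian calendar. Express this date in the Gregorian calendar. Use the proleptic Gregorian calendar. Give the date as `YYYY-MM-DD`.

For dates in this range the Gregorian date is 1 day ahead of the Julian.
18 January 399 Julian + 1 day → 19 January 399 Gregorian.

0399-01-19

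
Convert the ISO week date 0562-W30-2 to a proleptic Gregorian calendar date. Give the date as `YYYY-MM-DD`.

0562-07-27

ISO week 1 of 562 is the week containing the first Thursday of 562.
Week 30, day 2 (Tuesday) lands on 0562-07-27.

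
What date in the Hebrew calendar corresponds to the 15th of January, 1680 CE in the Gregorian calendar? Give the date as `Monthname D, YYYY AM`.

Shevat 14, 5440 AM

Julian Day Number of the source date = 2334682.
Converting JDN 2334682 to the Hebrew calendar gives 14 Shevat 5440 AM.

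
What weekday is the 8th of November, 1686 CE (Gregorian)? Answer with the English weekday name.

Friday

Since JDN mod 7 = 4 (0 = Monday), the day is Friday.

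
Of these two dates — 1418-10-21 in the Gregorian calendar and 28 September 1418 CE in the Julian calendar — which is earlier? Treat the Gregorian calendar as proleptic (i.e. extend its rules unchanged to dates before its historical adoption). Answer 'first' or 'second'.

Converting both to JDN: 2239267 vs 2239253; the smaller is the second.

second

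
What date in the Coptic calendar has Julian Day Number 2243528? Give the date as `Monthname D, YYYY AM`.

The proleptic Gregorian equivalent of JDN 2243528 is 21 June 1430.
In the Coptic calendar that day is Paoni 18, 1146 AM.

Paoni 18, 1146 AM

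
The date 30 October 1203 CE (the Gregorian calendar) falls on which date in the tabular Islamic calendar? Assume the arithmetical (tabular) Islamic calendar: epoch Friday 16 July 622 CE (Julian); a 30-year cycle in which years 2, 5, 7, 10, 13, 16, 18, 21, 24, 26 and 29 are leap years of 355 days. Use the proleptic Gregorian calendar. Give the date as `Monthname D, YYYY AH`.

Both dates share Julian Day Number 2160749; in the tabular Islamic calendar that is 14 Safar 600 AH.

Safar 14, 600 AH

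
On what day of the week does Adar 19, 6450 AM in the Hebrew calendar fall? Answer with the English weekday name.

Sunday

Equivalently 23 March 2690 Gregorian, JDN 2703644.
2703644 ≡ 6 (mod 7); counting from Monday = 0 gives Sunday.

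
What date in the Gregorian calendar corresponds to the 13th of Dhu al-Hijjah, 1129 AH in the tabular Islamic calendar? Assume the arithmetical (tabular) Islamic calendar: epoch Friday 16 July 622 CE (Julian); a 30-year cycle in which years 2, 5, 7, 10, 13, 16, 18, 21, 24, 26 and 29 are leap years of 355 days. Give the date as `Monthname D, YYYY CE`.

Both dates share Julian Day Number 2348503; in the Gregorian calendar that is 18 November 1717 CE.

November 18, 1717 CE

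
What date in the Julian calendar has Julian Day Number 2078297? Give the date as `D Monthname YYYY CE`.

25 January 978 CE

JDN 2078297 is 30 January 978 in the proleptic Gregorian calendar.
In the Julian calendar that day is 25 January 978 CE.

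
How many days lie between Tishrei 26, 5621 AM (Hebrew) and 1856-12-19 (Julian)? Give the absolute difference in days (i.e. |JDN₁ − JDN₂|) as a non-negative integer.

1381

JDN of the first date = 2400696.
JDN of the second date = 2399315.
|2399315 − 2400696| = 1381.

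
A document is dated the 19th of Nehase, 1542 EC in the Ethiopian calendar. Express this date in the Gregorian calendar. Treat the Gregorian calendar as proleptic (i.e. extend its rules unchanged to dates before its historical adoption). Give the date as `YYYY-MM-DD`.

Both dates share Julian Day Number 2287419; in the Gregorian calendar that is 22 August 1550 CE.

1550-08-22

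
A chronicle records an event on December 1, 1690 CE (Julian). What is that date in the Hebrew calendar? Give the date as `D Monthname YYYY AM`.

The source date corresponds to 11 December 1690 in the Gregorian calendar (JDN 2338665).
That day falls on 9 Tevet 5451 AM in the Hebrew calendar.

9 Tevet 5451 AM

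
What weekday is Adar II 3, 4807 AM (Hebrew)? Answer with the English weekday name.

Wednesday

In the proleptic Gregorian calendar this is 10 March 1047 (JDN 2103537).
JDN 2103537 mod 7 = 2, and JDN 0 was a Monday, so this is a Wednesday.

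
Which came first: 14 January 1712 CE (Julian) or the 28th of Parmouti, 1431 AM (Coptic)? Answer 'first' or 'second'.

The two dates have Julian Day Numbers 2346379 and 2347574 respectively.
Since 2346379 < 2347574, the first date comes first.

first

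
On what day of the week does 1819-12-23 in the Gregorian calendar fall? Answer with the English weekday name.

Thursday

Since JDN mod 7 = 3 (0 = Monday), the day is Thursday.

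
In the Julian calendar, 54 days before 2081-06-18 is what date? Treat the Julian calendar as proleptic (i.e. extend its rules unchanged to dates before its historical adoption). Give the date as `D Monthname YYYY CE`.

25 April 2081 CE

The starting date is JDN 2481312; 2481312 − 54 = 2481258.
JDN 2481258 corresponds to 25 April 2081 CE.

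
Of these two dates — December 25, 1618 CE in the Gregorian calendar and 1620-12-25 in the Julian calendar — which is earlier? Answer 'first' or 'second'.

First date → JDN 2312381; second date → JDN 2313122.
JDN 2312381 < JDN 2313122, so the first date is earlier.

first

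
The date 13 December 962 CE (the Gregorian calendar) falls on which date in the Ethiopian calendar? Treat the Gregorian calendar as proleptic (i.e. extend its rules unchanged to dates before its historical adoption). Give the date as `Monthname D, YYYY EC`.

Both dates share Julian Day Number 2072770; in the Ethiopian calendar that is 12 Tahsas 955 EC.

Tahsas 12, 955 EC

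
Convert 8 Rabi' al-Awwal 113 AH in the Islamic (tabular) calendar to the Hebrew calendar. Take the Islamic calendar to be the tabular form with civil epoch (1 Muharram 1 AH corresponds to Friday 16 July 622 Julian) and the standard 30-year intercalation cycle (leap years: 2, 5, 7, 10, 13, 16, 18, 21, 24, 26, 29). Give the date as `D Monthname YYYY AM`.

Both dates share Julian Day Number 1988195; in the Hebrew calendar that is 10 Sivan 4491 AM.

10 Sivan 4491 AM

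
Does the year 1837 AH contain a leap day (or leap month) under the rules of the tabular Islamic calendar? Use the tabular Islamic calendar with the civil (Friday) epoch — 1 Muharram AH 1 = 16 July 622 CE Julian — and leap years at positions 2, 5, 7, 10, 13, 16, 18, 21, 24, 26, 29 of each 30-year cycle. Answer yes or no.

yes

Year 1837 AH is year 7 of its 30-year cycle; leap positions are 2, 5, 7, 10, 13, 16, 18, 21, 24, 26, 29, so it is a leap year (355 days).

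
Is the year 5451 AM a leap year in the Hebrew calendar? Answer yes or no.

yes

Hebrew year 5451 is year 17 of its 19-year Metonic cycle; leap years are at positions 3, 6, 8, 11, 14, 17, 19, so it is a leap year (13 months).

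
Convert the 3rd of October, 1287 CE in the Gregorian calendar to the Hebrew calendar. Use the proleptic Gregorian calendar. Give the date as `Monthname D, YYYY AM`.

Tishrei 16, 5048 AM

Both dates share Julian Day Number 2191403; in the Hebrew calendar that is 16 Tishrei 5048 AM.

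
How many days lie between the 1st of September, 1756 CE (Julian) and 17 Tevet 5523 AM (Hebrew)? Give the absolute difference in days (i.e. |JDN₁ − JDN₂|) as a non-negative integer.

JDN of the first date = 2362681.
JDN of the second date = 2364984.
|2364984 − 2362681| = 2303.

2303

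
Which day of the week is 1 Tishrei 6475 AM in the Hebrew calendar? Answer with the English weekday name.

Thursday

Equivalently 1 October 2714 Gregorian, JDN 2712601.
Since JDN mod 7 = 3 (0 = Monday), the day is Thursday.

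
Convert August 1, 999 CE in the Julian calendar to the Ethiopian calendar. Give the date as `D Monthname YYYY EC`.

The source date corresponds to 6 August 999 in the proleptic Gregorian calendar (JDN 2086155).
That day falls on 8 Nehase 991 EC in the Ethiopian calendar.

8 Nehase 991 EC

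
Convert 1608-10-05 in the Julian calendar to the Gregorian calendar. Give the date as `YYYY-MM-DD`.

1608-10-15

For dates in this range the Gregorian date is 10 days ahead of the Julian.
5 October 1608 Julian + 10 days → 15 October 1608 Gregorian.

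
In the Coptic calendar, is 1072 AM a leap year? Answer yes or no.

no

1072 mod 4 = 0; in the Coptic calendar a year is leap when year mod 4 = 3, so it is a common year.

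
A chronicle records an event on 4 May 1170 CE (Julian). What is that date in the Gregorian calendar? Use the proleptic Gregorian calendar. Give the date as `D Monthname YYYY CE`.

At this point the Julian calendar is 7 days behind the Gregorian.
4 May 1170 Julian + 7 days → 11 May 1170 Gregorian.

11 May 1170 CE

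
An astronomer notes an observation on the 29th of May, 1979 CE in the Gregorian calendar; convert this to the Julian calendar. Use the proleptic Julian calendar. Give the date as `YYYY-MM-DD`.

1979-05-16

The Julian–Gregorian offset here is 13 days (Julian trailing).
29 May 1979 Gregorian − 13 days → 16 May 1979 Julian.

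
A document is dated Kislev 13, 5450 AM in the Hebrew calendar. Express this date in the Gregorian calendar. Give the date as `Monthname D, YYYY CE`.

Julian Day Number of the source date = 2338284.
Converting JDN 2338284 to the Gregorian calendar gives 25 November 1689 CE.

November 25, 1689 CE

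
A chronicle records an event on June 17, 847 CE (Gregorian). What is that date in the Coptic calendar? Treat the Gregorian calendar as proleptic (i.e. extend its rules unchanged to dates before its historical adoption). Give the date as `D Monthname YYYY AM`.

Both dates share Julian Day Number 2030588; in the Coptic calendar that is 19 Paoni 563 AM.

19 Paoni 563 AM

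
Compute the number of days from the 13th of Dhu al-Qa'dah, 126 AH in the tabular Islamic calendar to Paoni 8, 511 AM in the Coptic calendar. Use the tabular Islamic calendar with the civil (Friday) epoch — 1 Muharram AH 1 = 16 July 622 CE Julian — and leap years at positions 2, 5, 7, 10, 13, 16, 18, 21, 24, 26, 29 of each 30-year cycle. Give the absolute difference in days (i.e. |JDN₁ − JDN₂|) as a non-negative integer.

18541

First date → JDN 1993043; second date → JDN 2011584.
The interval is |1993043 − 2011584| = 18541 days.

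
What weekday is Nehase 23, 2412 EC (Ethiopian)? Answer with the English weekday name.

Tuesday

In the Gregorian calendar this is 1 September 2420 (JDN 2605191).
Since JDN mod 7 = 1 (0 = Monday), the day is Tuesday.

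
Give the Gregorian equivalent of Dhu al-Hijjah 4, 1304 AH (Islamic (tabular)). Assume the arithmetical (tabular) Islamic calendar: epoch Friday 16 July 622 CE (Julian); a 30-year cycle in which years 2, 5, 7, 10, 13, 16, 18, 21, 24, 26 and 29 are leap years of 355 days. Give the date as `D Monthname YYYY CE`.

24 August 1887 CE

Julian Day Number of the source date = 2410508.
Converting JDN 2410508 to the Gregorian calendar gives 24 August 1887 CE.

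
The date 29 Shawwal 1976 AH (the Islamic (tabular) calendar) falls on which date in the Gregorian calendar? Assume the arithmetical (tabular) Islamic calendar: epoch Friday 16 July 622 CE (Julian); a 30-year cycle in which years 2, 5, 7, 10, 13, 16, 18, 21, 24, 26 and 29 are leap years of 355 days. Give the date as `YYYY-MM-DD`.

Julian Day Number of the source date = 2648608.
Converting JDN 2648608 to the Gregorian calendar gives 17 July 2539 CE.

2539-07-17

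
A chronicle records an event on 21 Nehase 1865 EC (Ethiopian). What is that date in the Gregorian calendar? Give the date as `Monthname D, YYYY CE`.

August 26, 1873 CE

Julian Day Number of the source date = 2405397.
Converting JDN 2405397 to the Gregorian calendar gives 26 August 1873 CE.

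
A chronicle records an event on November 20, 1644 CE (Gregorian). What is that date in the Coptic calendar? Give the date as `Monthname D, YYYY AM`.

Hathor 14, 1361 AM

Both dates share Julian Day Number 2321843; in the Coptic calendar that is 14 Hathor 1361 AM.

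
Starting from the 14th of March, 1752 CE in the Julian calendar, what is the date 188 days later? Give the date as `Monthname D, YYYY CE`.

September 18, 1752 CE

The starting date is JDN 2361049; 2361049 + 188 = 2361237.
JDN 2361237 corresponds to September 18, 1752 CE.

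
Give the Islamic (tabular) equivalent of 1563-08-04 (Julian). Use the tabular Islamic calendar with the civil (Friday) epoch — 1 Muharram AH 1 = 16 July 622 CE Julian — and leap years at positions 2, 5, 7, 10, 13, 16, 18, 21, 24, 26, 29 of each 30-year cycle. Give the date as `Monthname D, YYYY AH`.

Dhu al-Hijjah 14, 970 AH

Julian Day Number of the source date = 2292159.
Converting JDN 2292159 to the tabular Islamic calendar gives 14 Dhu al-Hijjah 970 AH.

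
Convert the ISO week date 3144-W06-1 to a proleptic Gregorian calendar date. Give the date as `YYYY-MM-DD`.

3144-02-07

ISO week 1 of 3144 is the week containing the first Thursday of 3144.
Week 6, day 1 (Monday) lands on 3144-02-07.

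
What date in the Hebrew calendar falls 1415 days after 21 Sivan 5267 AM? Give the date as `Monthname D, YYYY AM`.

Nisan 18, 5271 AM

JDN of 21 Sivan 5267 AM = 2271641.
2271641 + 1415 = 2273056.
JDN 2273056 in the Hebrew calendar is Nisan 18, 5271 AM.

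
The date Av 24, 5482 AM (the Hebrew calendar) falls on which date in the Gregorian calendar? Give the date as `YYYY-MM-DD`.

1722-08-07

Both dates share Julian Day Number 2350226; in the Gregorian calendar that is 7 August 1722 CE.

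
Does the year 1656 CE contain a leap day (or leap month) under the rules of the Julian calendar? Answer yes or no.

1656 mod 4 = 0, so it is a leap year in the Julian calendar.

yes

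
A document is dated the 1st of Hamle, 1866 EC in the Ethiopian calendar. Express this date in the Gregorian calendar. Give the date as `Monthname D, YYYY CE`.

July 7, 1874 CE

Julian Day Number of the source date = 2405712.
Converting JDN 2405712 to the Gregorian calendar gives 7 July 1874 CE.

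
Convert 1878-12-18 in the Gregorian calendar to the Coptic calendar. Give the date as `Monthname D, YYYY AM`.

Koiak 10, 1595 AM

Julian Day Number of the source date = 2407337.
Converting JDN 2407337 to the Coptic calendar gives 10 Koiak 1595 AM.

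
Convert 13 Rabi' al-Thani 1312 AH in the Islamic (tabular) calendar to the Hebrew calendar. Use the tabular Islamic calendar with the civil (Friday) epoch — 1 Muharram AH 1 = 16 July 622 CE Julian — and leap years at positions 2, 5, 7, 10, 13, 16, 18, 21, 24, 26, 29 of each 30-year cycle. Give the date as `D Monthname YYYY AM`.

14 Tishrei 5655 AM

The source date corresponds to 14 October 1894 in the Gregorian calendar (JDN 2413116).
That day falls on 14 Tishrei 5655 AM in the Hebrew calendar.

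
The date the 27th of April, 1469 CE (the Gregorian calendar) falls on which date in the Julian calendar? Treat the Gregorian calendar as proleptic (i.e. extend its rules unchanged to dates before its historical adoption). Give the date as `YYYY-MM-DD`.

1469-04-18

The Julian–Gregorian offset here is 9 days (Julian trailing).
27 April 1469 Gregorian − 9 days → 18 April 1469 Julian.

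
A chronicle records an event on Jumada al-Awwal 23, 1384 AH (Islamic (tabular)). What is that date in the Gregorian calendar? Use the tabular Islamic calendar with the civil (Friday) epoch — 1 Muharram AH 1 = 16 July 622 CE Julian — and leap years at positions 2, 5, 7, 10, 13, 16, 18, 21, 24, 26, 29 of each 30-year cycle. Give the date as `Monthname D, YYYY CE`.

September 30, 1964 CE

Both dates share Julian Day Number 2438669; in the Gregorian calendar that is 30 September 1964 CE.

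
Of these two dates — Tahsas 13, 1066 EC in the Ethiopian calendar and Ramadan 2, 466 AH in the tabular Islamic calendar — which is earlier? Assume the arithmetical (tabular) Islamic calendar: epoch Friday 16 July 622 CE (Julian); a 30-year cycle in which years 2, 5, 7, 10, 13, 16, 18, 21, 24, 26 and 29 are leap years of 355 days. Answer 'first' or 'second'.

Converting both to JDN: 2113314 vs 2113457; the smaller is the first.

first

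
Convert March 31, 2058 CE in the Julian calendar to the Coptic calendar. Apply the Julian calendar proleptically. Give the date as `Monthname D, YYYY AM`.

Julian Day Number of the source date = 2472832.
Converting JDN 2472832 to the Coptic calendar gives 5 Parmouti 1774 AM.

Parmouti 5, 1774 AM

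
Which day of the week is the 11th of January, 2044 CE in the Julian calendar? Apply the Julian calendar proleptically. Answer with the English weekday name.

Sunday

Equivalently 24 January 2044 Gregorian, JDN 2467639.
Since JDN mod 7 = 6 (0 = Monday), the day is Sunday.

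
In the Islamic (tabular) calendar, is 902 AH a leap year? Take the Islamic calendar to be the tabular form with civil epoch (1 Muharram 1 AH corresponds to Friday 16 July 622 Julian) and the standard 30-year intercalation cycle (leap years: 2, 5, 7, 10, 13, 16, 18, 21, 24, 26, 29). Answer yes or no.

yes

Year 902 AH is year 2 of its 30-year cycle; leap positions are 2, 5, 7, 10, 13, 16, 18, 21, 24, 26, 29, so it is a leap year (355 days).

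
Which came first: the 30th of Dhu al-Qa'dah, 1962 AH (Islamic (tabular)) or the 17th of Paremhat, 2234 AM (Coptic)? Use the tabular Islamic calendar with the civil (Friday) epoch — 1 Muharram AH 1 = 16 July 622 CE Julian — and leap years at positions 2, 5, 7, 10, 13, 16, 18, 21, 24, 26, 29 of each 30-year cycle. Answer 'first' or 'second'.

second

The two dates have Julian Day Numbers 2643677 and 2640829 respectively.
Since 2640829 < 2643677, the second date comes first.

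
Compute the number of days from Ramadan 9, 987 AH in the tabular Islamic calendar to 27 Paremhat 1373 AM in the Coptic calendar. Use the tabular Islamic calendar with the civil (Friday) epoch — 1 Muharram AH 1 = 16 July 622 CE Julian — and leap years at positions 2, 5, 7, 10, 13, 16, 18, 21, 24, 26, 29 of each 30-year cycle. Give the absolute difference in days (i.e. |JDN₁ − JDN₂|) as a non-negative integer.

JDN of the first date = 2298090.
JDN of the second date = 2326359.
|2326359 − 2298090| = 28269.

28269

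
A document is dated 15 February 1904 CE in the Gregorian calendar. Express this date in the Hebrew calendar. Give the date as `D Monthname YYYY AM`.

Both dates share Julian Day Number 2416526; in the Hebrew calendar that is 29 Shevat 5664 AM.

29 Shevat 5664 AM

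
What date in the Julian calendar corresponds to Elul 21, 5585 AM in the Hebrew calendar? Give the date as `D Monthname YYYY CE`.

The source date corresponds to 4 September 1825 in the Gregorian calendar (JDN 2387874).
That day falls on 23 August 1825 CE in the Julian calendar.

23 August 1825 CE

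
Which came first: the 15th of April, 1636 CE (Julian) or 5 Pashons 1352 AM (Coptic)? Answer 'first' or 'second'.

first

The two dates have Julian Day Numbers 2318712 and 2318727 respectively.
Since 2318712 < 2318727, the first date comes first.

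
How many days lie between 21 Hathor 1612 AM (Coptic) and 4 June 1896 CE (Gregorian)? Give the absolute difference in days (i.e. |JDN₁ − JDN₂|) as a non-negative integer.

JDN of the first date = 2413528.
JDN of the second date = 2413715.
|2413715 − 2413528| = 187.

187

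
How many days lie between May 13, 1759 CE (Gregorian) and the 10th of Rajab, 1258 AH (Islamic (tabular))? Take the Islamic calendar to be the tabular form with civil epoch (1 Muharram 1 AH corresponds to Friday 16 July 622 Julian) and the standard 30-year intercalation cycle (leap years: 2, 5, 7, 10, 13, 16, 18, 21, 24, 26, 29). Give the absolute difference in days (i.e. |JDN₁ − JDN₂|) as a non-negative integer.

First date → JDN 2363654; second date → JDN 2394065.
The interval is |2363654 − 2394065| = 30411 days.

30411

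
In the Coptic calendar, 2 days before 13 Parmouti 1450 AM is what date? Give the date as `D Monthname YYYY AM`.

Counting 2 days back from JDN 2354499 reaches JDN 2354497, which is 11 Parmouti 1450 AM.

11 Parmouti 1450 AM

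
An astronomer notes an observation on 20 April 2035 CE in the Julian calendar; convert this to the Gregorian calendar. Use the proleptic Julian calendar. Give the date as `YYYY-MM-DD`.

2035-05-03

The Julian–Gregorian offset here is 13 days (Julian trailing).
20 April 2035 Julian + 13 days → 3 May 2035 Gregorian.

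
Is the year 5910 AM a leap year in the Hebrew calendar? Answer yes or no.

Hebrew year 5910 is year 1 of its 19-year Metonic cycle; leap years are at positions 3, 6, 8, 11, 14, 17, 19, so it is a common year (12 months).

no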